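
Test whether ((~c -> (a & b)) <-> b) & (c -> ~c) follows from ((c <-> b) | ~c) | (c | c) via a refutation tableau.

Initial set: {T (((c <-> b) | ~c) | (c | c)); F (((~c -> (a & b)) <-> b) & (c -> ~c))}.
T (((c <-> b) | ~c) | (c | c)): β-rule — branch into T ((c <-> b) | ~c)  //  T (c | c).
  branch 1 (add T ((c <-> b) | ~c)):
    F (((~c -> (a & b)) <-> b) & (c -> ~c)): β-rule — branch into F ((~c -> (a & b)) <-> b)  //  F (c -> ~c).
      branch 1.1 (add F ((~c -> (a & b)) <-> b)):
        T ((c <-> b) | ~c): β-rule — branch into T (c <-> b)  //  T ~c.
          branch 1.1.1 (add T (c <-> b)):
            F ((~c -> (a & b)) <-> b): β-rule — branch into T (~c -> (a & b)), F b  //  F (~c -> (a & b)), T b.
              branch 1.1.1.1 (add T (~c -> (a & b)), F b):
                T (c <-> b): β-rule — branch into T c, T b  //  F c, F b.
                  branch 1.1.1.1.1 (add T c, T b):
                    × closes — contains both b and ~b.
                  branch 1.1.1.1.2 (add F c, F b):
                    T (~c -> (a & b)): β-rule — branch into F ~c  //  T (a & b).
                      branch 1.1.1.1.2.1 (add F ~c):
                        × closes — contains both c and ~c.
                      branch 1.1.1.1.2.2 (add T (a & b)):
                        T (a & b): α-rule — add T a, T b.
                        × closes — contains both b and ~b.
              branch 1.1.1.2 (add F (~c -> (a & b)), T b):
                F (~c -> (a & b)): α-rule — add T ~c, F (a & b).
                T (c <-> b): β-rule — branch into T c, T b  //  F c, F b.
                  branch 1.1.1.2.1 (add T c, T b):
                    × closes — contains both c and ~c.
                  branch 1.1.1.2.2 (add F c, F b):
                    × closes — contains both b and ~b.
          branch 1.1.2 (add T ~c):
            F ((~c -> (a & b)) <-> b): β-rule — branch into T (~c -> (a & b)), F b  //  F (~c -> (a & b)), T b.
              branch 1.1.2.1 (add T (~c -> (a & b)), F b):
                T (~c -> (a & b)): β-rule — branch into F ~c  //  T (a & b).
                  branch 1.1.2.1.1 (add F ~c):
                    × closes — contains both c and ~c.
                  branch 1.1.2.1.2 (add T (a & b)):
                    T (a & b): α-rule — add T a, T b.
                    × closes — contains both b and ~b.
              branch 1.1.2.2 (add F (~c -> (a & b)), T b):
                F (~c -> (a & b)): α-rule — add T ~c, F (a & b).
                F (a & b): β-rule — branch into F a  //  F b.
                  branch 1.1.2.2.1 (add F a):
                    ○ open, literals {a=F, b=T, c=F}.
                  branch 1.1.2.2.2 (add F b):
                    × closes — contains both b and ~b.
      branch 1.2 (add F (c -> ~c)):
        F (c -> ~c): α-rule — add T c, F ~c.
        T ((c <-> b) | ~c): β-rule — branch into T (c <-> b)  //  T ~c.
          branch 1.2.1 (add T (c <-> b)):
            T (c <-> b): β-rule — branch into T c, T b  //  F c, F b.
              branch 1.2.1.1 (add T c, T b):
                ○ open, literals {b=T, c=T}.
              branch 1.2.1.2 (add F c, F b):
                × closes — contains both c and ~c.
          branch 1.2.2 (add T ~c):
            × closes — contains both c and ~c.
  branch 2 (add T (c | c)):
    F (((~c -> (a & b)) <-> b) & (c -> ~c)): β-rule — branch into F ((~c -> (a & b)) <-> b)  //  F (c -> ~c).
      branch 2.1 (add F ((~c -> (a & b)) <-> b)):
        T (c | c): β-rule — branch into T c  //  T c.
          branch 2.1.1 (add T c):
            F ((~c -> (a & b)) <-> b): β-rule — branch into T (~c -> (a & b)), F b  //  F (~c -> (a & b)), T b.
              branch 2.1.1.1 (add T (~c -> (a & b)), F b):
                T (~c -> (a & b)): β-rule — branch into F ~c  //  T (a & b).
                  branch 2.1.1.1.1 (add F ~c):
                    ○ open, literals {b=F, c=T}.
                  branch 2.1.1.1.2 (add T (a & b)):
                    T (a & b): α-rule — add T a, T b.
                    × closes — contains both b and ~b.
              branch 2.1.1.2 (add F (~c -> (a & b)), T b):
                F (~c -> (a & b)): α-rule — add T ~c, F (a & b).
                × closes — contains both c and ~c.
          branch 2.1.2 (add T c):
            F ((~c -> (a & b)) <-> b): β-rule — branch into T (~c -> (a & b)), F b  //  F (~c -> (a & b)), T b.
              branch 2.1.2.1 (add T (~c -> (a & b)), F b):
                T (~c -> (a & b)): β-rule — branch into F ~c  //  T (a & b).
                  branch 2.1.2.1.1 (add F ~c):
                    ○ open, literals {b=F, c=T}.
                  branch 2.1.2.1.2 (add T (a & b)):
                    T (a & b): α-rule — add T a, T b.
                    × closes — contains both b and ~b.
              branch 2.1.2.2 (add F (~c -> (a & b)), T b):
                F (~c -> (a & b)): α-rule — add T ~c, F (a & b).
                × closes — contains both c and ~c.
      branch 2.2 (add F (c -> ~c)):
        F (c -> ~c): α-rule — add T c, F ~c.
        T (c | c): β-rule — branch into T c  //  T c.
          branch 2.2.1 (add T c):
            ○ open, literals {c=T}.
          branch 2.2.2 (add T c):
            ○ open, literals {c=T}.
14 branches closed, 6 open.
An open branch gives a countermodel: a=F, b=T, c=F (unmentioned atoms arbitrary); the premises hold there but the conclusion fails.

No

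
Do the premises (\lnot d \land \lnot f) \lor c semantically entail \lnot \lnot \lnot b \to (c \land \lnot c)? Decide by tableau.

Initial set: {((\lnot d \land \lnot f) \lor c); \lnot (\lnot \lnot \lnot b \to (c \land \lnot c))}.
\lnot (\lnot \lnot \lnot b \to (c \land \lnot c)): α-rule — add \lnot \lnot \lnot b, \lnot (c \land \lnot c).
\lnot \lnot \lnot b: drop double negation, giving \lnot b.
((\lnot d \land \lnot f) \lor c): β-rule — branch into (\lnot d \land \lnot f)  //  c.
  branch 1 (add (\lnot d \land \lnot f)):
    (\lnot d \land \lnot f): α-rule — add \lnot d, \lnot f.
    \lnot (c \land \lnot c): β-rule — branch into \lnot c  //  \lnot \lnot c.
      branch 1.1 (add \lnot c):
        ○ open, literals {b=false, c=false, d=false, f=false}.
      branch 1.2 (add \lnot \lnot c):
        ○ open, literals {b=false, c=true, d=false, f=false}.
  branch 2 (add c):
    \lnot (c \land \lnot c): β-rule — branch into \lnot c  //  \lnot \lnot c.
      branch 2.1 (add \lnot c):
        × closes — contains both c and \lnot c.
      branch 2.2 (add \lnot \lnot c):
        ○ open, literals {b=false, c=true}.
1 branch closed, 3 open.
An open branch gives a countermodel: b=false, c=false, d=false, f=false (unmentioned atoms arbitrary); the premises hold there but the conclusion fails.

No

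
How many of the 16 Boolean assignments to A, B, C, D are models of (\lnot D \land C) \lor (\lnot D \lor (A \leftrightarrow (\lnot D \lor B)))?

12

Initial set: {T ((\lnot D \land C) \lor (\lnot D \lor (A \leftrightarrow (\lnot D \lor B))))}.
T ((\lnot D \land C) \lor (\lnot D \lor (A \leftrightarrow (\lnot D \lor B)))): β-rule — branch into T (\lnot D \land C)  //  T (\lnot D \lor (A \leftrightarrow (\lnot D \lor B))).
  branch 1 (add T (\lnot D \land C)):
    T (\lnot D \land C): α-rule — add T \lnot D, T C.
    ○ open, literals {C=1, D=0}.
  branch 2 (add T (\lnot D \lor (A \leftrightarrow (\lnot D \lor B)))):
    T (\lnot D \lor (A \leftrightarrow (\lnot D \lor B))): β-rule — branch into T \lnot D  //  T (A \leftrightarrow (\lnot D \lor B)).
      branch 2.1 (add T \lnot D):
        ○ open, literals {D=0}.
      branch 2.2 (add T (A \leftrightarrow (\lnot D \lor B))):
        T (A \leftrightarrow (\lnot D \lor B)): β-rule — branch into T A, T (\lnot D \lor B)  //  F A, F (\lnot D \lor B).
          branch 2.2.1 (add T A, T (\lnot D \lor B)):
            T (\lnot D \lor B): β-rule — branch into T \lnot D  //  T B.
              branch 2.2.1.1 (add T \lnot D):
                ○ open, literals {A=1, D=0}.
              branch 2.2.1.2 (add T B):
                ○ open, literals {A=1, B=1}.
          branch 2.2.2 (add F A, F (\lnot D \lor B)):
            F (\lnot D \lor B): α-rule — add F \lnot D, F B.
            ○ open, literals {A=0, B=0, D=1}.
0 branches closed, 5 open.
Each open branch fixes some atoms; the unmentioned ones are free. Counting distinct full assignments: branch {C=1, D=0} (A, B) contributes 4 new; branch {D=0} (A, B, C) contributes 4 new; branch {A=1, D=0} (B, C) contributes 0 new; branch {A=1, B=1} (C, D) contributes 2 new; branch {A=0, B=0, D=1} (C) contributes 2 new. Total: 12.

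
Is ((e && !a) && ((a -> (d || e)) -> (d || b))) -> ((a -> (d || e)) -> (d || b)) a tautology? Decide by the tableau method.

Assume the negation and expand:
Initial set: {!(((e && !a) && ((a -> (d || e)) -> (d || b))) -> ((a -> (d || e)) -> (d || b)))}.
!(((e && !a) && ((a -> (d || e)) -> (d || b))) -> ((a -> (d || e)) -> (d || b))): α-rule — add ((e && !a) && ((a -> (d || e)) -> (d || b))), !((a -> (d || e)) -> (d || b)).
((e && !a) && ((a -> (d || e)) -> (d || b))): α-rule — add (e && !a), ((a -> (d || e)) -> (d || b)).
!((a -> (d || e)) -> (d || b)): α-rule — add (a -> (d || e)), !(d || b).
(e && !a): α-rule — add e, !a.
!(d || b): α-rule — add !d, !b.
((a -> (d || e)) -> (d || b)): β-rule — branch into !(a -> (d || e))  //  (d || b).
  branch 1 (add !(a -> (d || e))):
    !(a -> (d || e)): α-rule — add a, !(d || e).
    × closes — contains both a and !a.
  branch 2 (add (d || b)):
    (a -> (d || e)): β-rule — branch into !a  //  (d || e).
      branch 2.1 (add !a):
        (d || b): β-rule — branch into d  //  b.
          branch 2.1.1 (add d):
            × closes — contains both d and !d.
          branch 2.1.2 (add b):
            × closes — contains both b and !b.
      branch 2.2 (add (d || e)):
        (d || b): β-rule — branch into d  //  b.
          branch 2.2.1 (add d):
            × closes — contains both d and !d.
          branch 2.2.2 (add b):
            × closes — contains both b and !b.
All 5 branches close.
Every branch closed, so the negation is unsatisfiable and the formula is valid.

Valid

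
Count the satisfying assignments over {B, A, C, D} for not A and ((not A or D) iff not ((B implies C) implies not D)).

Initial set: {T (not A and ((not A or D) iff not ((B implies C) implies not D)))}.
T (not A and ((not A or D) iff not ((B implies C) implies not D))): α-rule — add T not A, T ((not A or D) iff not ((B implies C) implies not D)).
T ((not A or D) iff not ((B implies C) implies not D)): β-rule — branch into T (not A or D), T not ((B implies C) implies not D)  //  F (not A or D), F not ((B implies C) implies not D).
  branch 1 (add T (not A or D), T not ((B implies C) implies not D)):
    T not ((B implies C) implies not D): α-rule — add T (B implies C), F not D.
    T (not A or D): β-rule — branch into T not A  //  T D.
      branch 1.1 (add T not A):
        T (B implies C): β-rule — branch into F B  //  T C.
          branch 1.1.1 (add F B):
            ○ open, literals {A=F, B=F, D=T}.
          branch 1.1.2 (add T C):
            ○ open, literals {A=F, C=T, D=T}.
      branch 1.2 (add T D):
        T (B implies C): β-rule — branch into F B  //  T C.
          branch 1.2.1 (add F B):
            ○ open, literals {A=F, B=F, D=T}.
          branch 1.2.2 (add T C):
            ○ open, literals {A=F, C=T, D=T}.
  branch 2 (add F (not A or D), F not ((B implies C) implies not D)):
    F (not A or D): α-rule — add F not A, F D.
    × closes — contains both A and not A.
1 branch closed, 4 open.
Each open branch fixes some atoms; the unmentioned ones are free. Counting distinct full assignments: branch {A=F, B=F, D=T} (C) contributes 2 new; branch {A=F, C=T, D=T} (B) contributes 1 new; branch {A=F, B=F, D=T} (C) contributes 0 new; branch {A=F, C=T, D=T} (B) contributes 0 new. Total: 3.

3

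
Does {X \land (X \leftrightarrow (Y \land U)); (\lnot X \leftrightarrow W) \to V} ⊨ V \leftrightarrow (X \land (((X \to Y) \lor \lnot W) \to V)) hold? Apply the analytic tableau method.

Initial set: {(X \land (X \leftrightarrow (Y \land U))); ((\lnot X \leftrightarrow W) \to V); \lnot (V \leftrightarrow (X \land (((X \to Y) \lor \lnot W) \to V)))}.
(X \land (X \leftrightarrow (Y \land U))): α-rule — add X, (X \leftrightarrow (Y \land U)).
((\lnot X \leftrightarrow W) \to V): β-rule — branch into \lnot (\lnot X \leftrightarrow W)  //  V.
  branch 1 (add \lnot (\lnot X \leftrightarrow W)):
    \lnot (V \leftrightarrow (X \land (((X \to Y) \lor \lnot W) \to V))): β-rule — branch into V, \lnot (X \land (((X \to Y) \lor \lnot W) \to V))  //  \lnot V, (X \land (((X \to Y) \lor \lnot W) \to V)).
      branch 1.1 (add V, \lnot (X \land (((X \to Y) \lor \lnot W) \to V))):
        (X \leftrightarrow (Y \land U)): β-rule — branch into X, (Y \land U)  //  \lnot X, \lnot (Y \land U).
          branch 1.1.1 (add X, (Y \land U)):
            (Y \land U): α-rule — add Y, U.
            \lnot (\lnot X \leftrightarrow W): β-rule — branch into \lnot X, \lnot W  //  \lnot \lnot X, W.
              branch 1.1.1.1 (add \lnot X, \lnot W):
                × closes — contains both X and \lnot X.
              branch 1.1.1.2 (add \lnot \lnot X, W):
                \lnot (X \land (((X \to Y) \lor \lnot W) \to V)): β-rule — branch into \lnot X  //  \lnot (((X \to Y) \lor \lnot W) \to V).
                  branch 1.1.1.2.1 (add \lnot X):
                    × closes — contains both X and \lnot X.
                  branch 1.1.1.2.2 (add \lnot (((X \to Y) \lor \lnot W) \to V)):
                    \lnot (((X \to Y) \lor \lnot W) \to V): α-rule — add ((X \to Y) \lor \lnot W), \lnot V.
                    × closes — contains both V and \lnot V.
          branch 1.1.2 (add \lnot X, \lnot (Y \land U)):
            × closes — contains both X and \lnot X.
      branch 1.2 (add \lnot V, (X \land (((X \to Y) \lor \lnot W) \to V))):
        (X \land (((X \to Y) \lor \lnot W) \to V)): α-rule — add X, (((X \to Y) \lor \lnot W) \to V).
        (X \leftrightarrow (Y \land U)): β-rule — branch into X, (Y \land U)  //  \lnot X, \lnot (Y \land U).
          branch 1.2.1 (add X, (Y \land U)):
            (Y \land U): α-rule — add Y, U.
            \lnot (\lnot X \leftrightarrow W): β-rule — branch into \lnot X, \lnot W  //  \lnot \lnot X, W.
              branch 1.2.1.1 (add \lnot X, \lnot W):
                × closes — contains both X and \lnot X.
              branch 1.2.1.2 (add \lnot \lnot X, W):
                (((X \to Y) \lor \lnot W) \to V): β-rule — branch into \lnot ((X \to Y) \lor \lnot W)  //  V.
                  branch 1.2.1.2.1 (add \lnot ((X \to Y) \lor \lnot W)):
                    \lnot ((X \to Y) \lor \lnot W): α-rule — add \lnot (X \to Y), \lnot \lnot W.
                    \lnot (X \to Y): α-rule — add X, \lnot Y.
                    × closes — contains both Y and \lnot Y.
                  branch 1.2.1.2.2 (add V):
                    × closes — contains both V and \lnot V.
          branch 1.2.2 (add \lnot X, \lnot (Y \land U)):
            × closes — contains both X and \lnot X.
  branch 2 (add V):
    \lnot (V \leftrightarrow (X \land (((X \to Y) \lor \lnot W) \to V))): β-rule — branch into V, \lnot (X \land (((X \to Y) \lor \lnot W) \to V))  //  \lnot V, (X \land (((X \to Y) \lor \lnot W) \to V)).
      branch 2.1 (add V, \lnot (X \land (((X \to Y) \lor \lnot W) \to V))):
        (X \leftrightarrow (Y \land U)): β-rule — branch into X, (Y \land U)  //  \lnot X, \lnot (Y \land U).
          branch 2.1.1 (add X, (Y \land U)):
            (Y \land U): α-rule — add Y, U.
            \lnot (X \land (((X \to Y) \lor \lnot W) \to V)): β-rule — branch into \lnot X  //  \lnot (((X \to Y) \lor \lnot W) \to V).
              branch 2.1.1.1 (add \lnot X):
                × closes — contains both X and \lnot X.
              branch 2.1.1.2 (add \lnot (((X \to Y) \lor \lnot W) \to V)):
                \lnot (((X \to Y) \lor \lnot W) \to V): α-rule — add ((X \to Y) \lor \lnot W), \lnot V.
                × closes — contains both V and \lnot V.
          branch 2.1.2 (add \lnot X, \lnot (Y \land U)):
            × closes — contains both X and \lnot X.
      branch 2.2 (add \lnot V, (X \land (((X \to Y) \lor \lnot W) \to V))):
        × closes — contains both V and \lnot V.
All 12 branches close.
Every branch closed, so the premises entail the conclusion.

Yes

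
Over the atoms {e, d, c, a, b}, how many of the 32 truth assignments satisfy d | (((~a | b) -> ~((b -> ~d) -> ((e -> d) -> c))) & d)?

16

Initial set: {(d | (((~a | b) -> ~((b -> ~d) -> ((e -> d) -> c))) & d))}.
(d | (((~a | b) -> ~((b -> ~d) -> ((e -> d) -> c))) & d)): β-rule — branch into d  //  (((~a | b) -> ~((b -> ~d) -> ((e -> d) -> c))) & d).
  branch 1 (add d):
    ○ open, literals {d=T}.
  branch 2 (add (((~a | b) -> ~((b -> ~d) -> ((e -> d) -> c))) & d)):
    (((~a | b) -> ~((b -> ~d) -> ((e -> d) -> c))) & d): α-rule — add ((~a | b) -> ~((b -> ~d) -> ((e -> d) -> c))), d.
    ((~a | b) -> ~((b -> ~d) -> ((e -> d) -> c))): β-rule — branch into ~(~a | b)  //  ~((b -> ~d) -> ((e -> d) -> c)).
      branch 2.1 (add ~(~a | b)):
        ~(~a | b): α-rule — add ~~a, ~b.
        ○ open, literals {a=T, b=F, d=T}.
      branch 2.2 (add ~((b -> ~d) -> ((e -> d) -> c))):
        ~((b -> ~d) -> ((e -> d) -> c)): α-rule — add (b -> ~d), ~((e -> d) -> c).
        ~((e -> d) -> c): α-rule — add (e -> d), ~c.
        (b -> ~d): β-rule — branch into ~b  //  ~d.
          branch 2.2.1 (add ~b):
            (e -> d): β-rule — branch into ~e  //  d.
              branch 2.2.1.1 (add ~e):
                ○ open, literals {b=F, c=F, d=T, e=F}.
              branch 2.2.1.2 (add d):
                ○ open, literals {b=F, c=F, d=T}.
          branch 2.2.2 (add ~d):
            × closes — contains both d and ~d.
1 branch closed, 4 open.
Each open branch fixes some atoms; the unmentioned ones are free. Counting distinct full assignments: branch {d=T} (e, c, a, b) contributes 16 new; branch {a=T, b=F, d=T} (e, c) contributes 0 new; branch {b=F, c=F, d=T, e=F} (a) contributes 0 new; branch {b=F, c=F, d=T} (e, a) contributes 0 new. Total: 16.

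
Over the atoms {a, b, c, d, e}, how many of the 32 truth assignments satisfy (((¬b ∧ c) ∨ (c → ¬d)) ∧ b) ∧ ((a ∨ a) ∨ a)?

Initial set: {((((¬b ∧ c) ∨ (c → ¬d)) ∧ b) ∧ ((a ∨ a) ∨ a))}.
((((¬b ∧ c) ∨ (c → ¬d)) ∧ b) ∧ ((a ∨ a) ∨ a)): α-rule — add (((¬b ∧ c) ∨ (c → ¬d)) ∧ b), ((a ∨ a) ∨ a).
(((¬b ∧ c) ∨ (c → ¬d)) ∧ b): α-rule — add ((¬b ∧ c) ∨ (c → ¬d)), b.
((a ∨ a) ∨ a): β-rule — branch into (a ∨ a)  //  a.
  branch 1 (add (a ∨ a)):
    ((¬b ∧ c) ∨ (c → ¬d)): β-rule — branch into (¬b ∧ c)  //  (c → ¬d).
      branch 1.1 (add (¬b ∧ c)):
        (¬b ∧ c): α-rule — add ¬b, c.
        × closes — contains both b and ¬b.
      branch 1.2 (add (c → ¬d)):
        (a ∨ a): β-rule — branch into a  //  a.
          branch 1.2.1 (add a):
            (c → ¬d): β-rule — branch into ¬c  //  ¬d.
              branch 1.2.1.1 (add ¬c):
                ○ open, literals {a=T, b=T, c=F}.
              branch 1.2.1.2 (add ¬d):
                ○ open, literals {a=T, b=T, d=F}.
          branch 1.2.2 (add a):
            (c → ¬d): β-rule — branch into ¬c  //  ¬d.
              branch 1.2.2.1 (add ¬c):
                ○ open, literals {a=T, b=T, c=F}.
              branch 1.2.2.2 (add ¬d):
                ○ open, literals {a=T, b=T, d=F}.
  branch 2 (add a):
    ((¬b ∧ c) ∨ (c → ¬d)): β-rule — branch into (¬b ∧ c)  //  (c → ¬d).
      branch 2.1 (add (¬b ∧ c)):
        (¬b ∧ c): α-rule — add ¬b, c.
        × closes — contains both b and ¬b.
      branch 2.2 (add (c → ¬d)):
        (c → ¬d): β-rule — branch into ¬c  //  ¬d.
          branch 2.2.1 (add ¬c):
            ○ open, literals {a=T, b=T, c=F}.
          branch 2.2.2 (add ¬d):
            ○ open, literals {a=T, b=T, d=F}.
2 branches closed, 6 open.
Each open branch fixes some atoms; the unmentioned ones are free. Counting distinct full assignments: branch {a=T, b=T, c=F} (d, e) contributes 4 new; branch {a=T, b=T, d=F} (c, e) contributes 2 new; branch {a=T, b=T, c=F} (d, e) contributes 0 new; branch {a=T, b=T, d=F} (c, e) contributes 0 new; branch {a=T, b=T, c=F} (d, e) contributes 0 new; branch {a=T, b=T, d=F} (c, e) contributes 0 new. Total: 6.

6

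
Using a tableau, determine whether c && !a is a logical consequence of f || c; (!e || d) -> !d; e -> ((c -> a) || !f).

Initial set: {(f || c); ((!e || d) -> !d); (e -> ((c -> a) || !f)); !(c && !a)}.
(f || c): β-rule — branch into f  //  c.
  branch 1 (add f):
    ((!e || d) -> !d): β-rule — branch into !(!e || d)  //  !d.
      branch 1.1 (add !(!e || d)):
        !(!e || d): α-rule — add !!e, !d.
        (e -> ((c -> a) || !f)): β-rule — branch into !e  //  ((c -> a) || !f).
          branch 1.1.1 (add !e):
            × closes — contains both e and !e.
          branch 1.1.2 (add ((c -> a) || !f)):
            !(c && !a): β-rule — branch into !c  //  !!a.
              branch 1.1.2.1 (add !c):
                ((c -> a) || !f): β-rule — branch into (c -> a)  //  !f.
                  branch 1.1.2.1.1 (add (c -> a)):
                    (c -> a): β-rule — branch into !c  //  a.
                      branch 1.1.2.1.1.1 (add !c):
                        ○ open, literals {c=false, d=false, e=true, f=true}.
                      branch 1.1.2.1.1.2 (add a):
                        ○ open, literals {a=true, c=false, d=false, e=true, f=true}.
                  branch 1.1.2.1.2 (add !f):
                    × closes — contains both f and !f.
              branch 1.1.2.2 (add !!a):
                ((c -> a) || !f): β-rule — branch into (c -> a)  //  !f.
                  branch 1.1.2.2.1 (add (c -> a)):
                    (c -> a): β-rule — branch into !c  //  a.
                      branch 1.1.2.2.1.1 (add !c):
                        ○ open, literals {a=true, c=false, d=false, e=true, f=true}.
                      branch 1.1.2.2.1.2 (add a):
                        ○ open, literals {a=true, d=false, e=true, f=true}.
                  branch 1.1.2.2.2 (add !f):
                    × closes — contains both f and !f.
      branch 1.2 (add !d):
        (e -> ((c -> a) || !f)): β-rule — branch into !e  //  ((c -> a) || !f).
          branch 1.2.1 (add !e):
            !(c && !a): β-rule — branch into !c  //  !!a.
              branch 1.2.1.1 (add !c):
                ○ open, literals {c=false, d=false, e=false, f=true}.
              branch 1.2.1.2 (add !!a):
                ○ open, literals {a=true, d=false, e=false, f=true}.
          branch 1.2.2 (add ((c -> a) || !f)):
            !(c && !a): β-rule — branch into !c  //  !!a.
              branch 1.2.2.1 (add !c):
                ((c -> a) || !f): β-rule — branch into (c -> a)  //  !f.
                  branch 1.2.2.1.1 (add (c -> a)):
                    (c -> a): β-rule — branch into !c  //  a.
                      branch 1.2.2.1.1.1 (add !c):
                        ○ open, literals {c=false, d=false, f=true}.
                      branch 1.2.2.1.1.2 (add a):
                        ○ open, literals {a=true, c=false, d=false, f=true}.
                  branch 1.2.2.1.2 (add !f):
                    × closes — contains both f and !f.
              branch 1.2.2.2 (add !!a):
                ((c -> a) || !f): β-rule — branch into (c -> a)  //  !f.
                  branch 1.2.2.2.1 (add (c -> a)):
                    (c -> a): β-rule — branch into !c  //  a.
                      branch 1.2.2.2.1.1 (add !c):
                        ○ open, literals {a=true, c=false, d=false, f=true}.
                      branch 1.2.2.2.1.2 (add a):
                        ○ open, literals {a=true, d=false, f=true}.
                  branch 1.2.2.2.2 (add !f):
                    × closes — contains both f and !f.
  branch 2 (add c):
    ((!e || d) -> !d): β-rule — branch into !(!e || d)  //  !d.
      branch 2.1 (add !(!e || d)):
        !(!e || d): α-rule — add !!e, !d.
        (e -> ((c -> a) || !f)): β-rule — branch into !e  //  ((c -> a) || !f).
          branch 2.1.1 (add !e):
            × closes — contains both e and !e.
          branch 2.1.2 (add ((c -> a) || !f)):
            !(c && !a): β-rule — branch into !c  //  !!a.
              branch 2.1.2.1 (add !c):
                × closes — contains both c and !c.
              branch 2.1.2.2 (add !!a):
                ((c -> a) || !f): β-rule — branch into (c -> a)  //  !f.
                  branch 2.1.2.2.1 (add (c -> a)):
                    (c -> a): β-rule — branch into !c  //  a.
                      branch 2.1.2.2.1.1 (add !c):
                        × closes — contains both c and !c.
                      branch 2.1.2.2.1.2 (add a):
                        ○ open, literals {a=true, c=true, d=false, e=true}.
                  branch 2.1.2.2.2 (add !f):
                    ○ open, literals {a=true, c=true, d=false, e=true, f=false}.
      branch 2.2 (add !d):
        (e -> ((c -> a) || !f)): β-rule — branch into !e  //  ((c -> a) || !f).
          branch 2.2.1 (add !e):
            !(c && !a): β-rule — branch into !c  //  !!a.
              branch 2.2.1.1 (add !c):
                × closes — contains both c and !c.
              branch 2.2.1.2 (add !!a):
                ○ open, literals {a=true, c=true, d=false, e=false}.
          branch 2.2.2 (add ((c -> a) || !f)):
            !(c && !a): β-rule — branch into !c  //  !!a.
              branch 2.2.2.1 (add !c):
                × closes — contains both c and !c.
              branch 2.2.2.2 (add !!a):
                ((c -> a) || !f): β-rule — branch into (c -> a)  //  !f.
                  branch 2.2.2.2.1 (add (c -> a)):
                    (c -> a): β-rule — branch into !c  //  a.
                      branch 2.2.2.2.1.1 (add !c):
                        × closes — contains both c and !c.
                      branch 2.2.2.2.1.2 (add a):
                        ○ open, literals {a=true, c=true, d=false}.
                  branch 2.2.2.2.2 (add !f):
                    ○ open, literals {a=true, c=true, d=false, f=false}.
11 branches closed, 15 open.
An open branch gives a countermodel: c=false, d=false, e=true, f=true (unmentioned atoms arbitrary); the premises hold there but the conclusion fails.

No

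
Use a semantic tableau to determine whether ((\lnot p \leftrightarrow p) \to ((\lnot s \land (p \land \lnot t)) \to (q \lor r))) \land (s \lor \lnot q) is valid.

Assume the negation and expand:
Initial set: {\lnot (((\lnot p \leftrightarrow p) \to ((\lnot s \land (p \land \lnot t)) \to (q \lor r))) \land (s \lor \lnot q))}.
\lnot (((\lnot p \leftrightarrow p) \to ((\lnot s \land (p \land \lnot t)) \to (q \lor r))) \land (s \lor \lnot q)): β-rule — branch into \lnot ((\lnot p \leftrightarrow p) \to ((\lnot s \land (p \land \lnot t)) \to (q \lor r)))  //  \lnot (s \lor \lnot q).
  branch 1 (add \lnot ((\lnot p \leftrightarrow p) \to ((\lnot s \land (p \land \lnot t)) \to (q \lor r)))):
    \lnot ((\lnot p \leftrightarrow p) \to ((\lnot s \land (p \land \lnot t)) \to (q \lor r))): α-rule — add (\lnot p \leftrightarrow p), \lnot ((\lnot s \land (p \land \lnot t)) \to (q \lor r)).
    \lnot ((\lnot s \land (p \land \lnot t)) \to (q \lor r)): α-rule — add (\lnot s \land (p \land \lnot t)), \lnot (q \lor r).
    (\lnot s \land (p \land \lnot t)): α-rule — add \lnot s, (p \land \lnot t).
    \lnot (q \lor r): α-rule — add \lnot q, \lnot r.
    (p \land \lnot t): α-rule — add p, \lnot t.
    (\lnot p \leftrightarrow p): β-rule — branch into \lnot p, p  //  \lnot \lnot p, \lnot p.
      branch 1.1 (add \lnot p, p):
        × closes — contains both p and \lnot p.
      branch 1.2 (add \lnot \lnot p, \lnot p):
        × closes — contains both p and \lnot p.
  branch 2 (add \lnot (s \lor \lnot q)):
    \lnot (s \lor \lnot q): α-rule — add \lnot s, \lnot \lnot q.
    ○ open, literals {q=1, s=0}.
2 branches closed, 1 open.
An open branch gives a countermodel: q=1, s=0 (unmentioned atoms arbitrary); under it the original formula is false.

Not valid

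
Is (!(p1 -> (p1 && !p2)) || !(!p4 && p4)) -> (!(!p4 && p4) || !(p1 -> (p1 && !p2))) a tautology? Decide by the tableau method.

Assume the negation and expand:
Initial set: {!((!(p1 -> (p1 && !p2)) || !(!p4 && p4)) -> (!(!p4 && p4) || !(p1 -> (p1 && !p2))))}.
!((!(p1 -> (p1 && !p2)) || !(!p4 && p4)) -> (!(!p4 && p4) || !(p1 -> (p1 && !p2)))): α-rule — add (!(p1 -> (p1 && !p2)) || !(!p4 && p4)), !(!(!p4 && p4) || !(p1 -> (p1 && !p2))).
!(!(!p4 && p4) || !(p1 -> (p1 && !p2))): α-rule — add !!(!p4 && p4), !!(p1 -> (p1 && !p2)).
!!(!p4 && p4): α-rule — add !p4, p4.
× closes — contains both p4 and !p4.
All 1 branch closes.
Every branch closed, so the negation is unsatisfiable and the formula is valid.

Valid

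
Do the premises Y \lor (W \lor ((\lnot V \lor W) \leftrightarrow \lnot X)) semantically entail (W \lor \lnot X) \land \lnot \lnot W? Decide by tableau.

Initial set: {T (Y \lor (W \lor ((\lnot V \lor W) \leftrightarrow \lnot X))); F ((W \lor \lnot X) \land \lnot \lnot W)}.
T (Y \lor (W \lor ((\lnot V \lor W) \leftrightarrow \lnot X))): β-rule — branch into T Y  //  T (W \lor ((\lnot V \lor W) \leftrightarrow \lnot X)).
  branch 1 (add T Y):
    F ((W \lor \lnot X) \land \lnot \lnot W): β-rule — branch into F (W \lor \lnot X)  //  F \lnot \lnot W.
      branch 1.1 (add F (W \lor \lnot X)):
        F (W \lor \lnot X): α-rule — add F W, F \lnot X.
        ○ open, literals {W=0, X=1, Y=1}.
      branch 1.2 (add F \lnot \lnot W):
        F \lnot \lnot W: drop double negation, giving F W.
        ○ open, literals {W=0, Y=1}.
  branch 2 (add T (W \lor ((\lnot V \lor W) \leftrightarrow \lnot X))):
    F ((W \lor \lnot X) \land \lnot \lnot W): β-rule — branch into F (W \lor \lnot X)  //  F \lnot \lnot W.
      branch 2.1 (add F (W \lor \lnot X)):
        F (W \lor \lnot X): α-rule — add F W, F \lnot X.
        T (W \lor ((\lnot V \lor W) \leftrightarrow \lnot X)): β-rule — branch into T W  //  T ((\lnot V \lor W) \leftrightarrow \lnot X).
          branch 2.1.1 (add T W):
            × closes — contains both W and \lnot W.
          branch 2.1.2 (add T ((\lnot V \lor W) \leftrightarrow \lnot X)):
            T ((\lnot V \lor W) \leftrightarrow \lnot X): β-rule — branch into T (\lnot V \lor W), T \lnot X  //  F (\lnot V \lor W), F \lnot X.
              branch 2.1.2.1 (add T (\lnot V \lor W), T \lnot X):
                × closes — contains both X and \lnot X.
              branch 2.1.2.2 (add F (\lnot V \lor W), F \lnot X):
                F (\lnot V \lor W): α-rule — add F \lnot V, F W.
                ○ open, literals {V=1, W=0, X=1}.
      branch 2.2 (add F \lnot \lnot W):
        F \lnot \lnot W: drop double negation, giving F W.
        T (W \lor ((\lnot V \lor W) \leftrightarrow \lnot X)): β-rule — branch into T W  //  T ((\lnot V \lor W) \leftrightarrow \lnot X).
          branch 2.2.1 (add T W):
            × closes — contains both W and \lnot W.
          branch 2.2.2 (add T ((\lnot V \lor W) \leftrightarrow \lnot X)):
            T ((\lnot V \lor W) \leftrightarrow \lnot X): β-rule — branch into T (\lnot V \lor W), T \lnot X  //  F (\lnot V \lor W), F \lnot X.
              branch 2.2.2.1 (add T (\lnot V \lor W), T \lnot X):
                T (\lnot V \lor W): β-rule — branch into T \lnot V  //  T W.
                  branch 2.2.2.1.1 (add T \lnot V):
                    ○ open, literals {V=0, W=0, X=0}.
                  branch 2.2.2.1.2 (add T W):
                    × closes — contains both W and \lnot W.
              branch 2.2.2.2 (add F (\lnot V \lor W), F \lnot X):
                F (\lnot V \lor W): α-rule — add F \lnot V, F W.
                ○ open, literals {V=1, W=0, X=1}.
4 branches closed, 5 open.
An open branch gives a countermodel: W=0, X=1, Y=1 (unmentioned atoms arbitrary); the premises hold there but the conclusion fails.

No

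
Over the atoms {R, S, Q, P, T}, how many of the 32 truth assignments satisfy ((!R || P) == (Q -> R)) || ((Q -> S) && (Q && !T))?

19

Initial set: {(((!R || P) == (Q -> R)) || ((Q -> S) && (Q && !T)))}.
(((!R || P) == (Q -> R)) || ((Q -> S) && (Q && !T))): β-rule — branch into ((!R || P) == (Q -> R))  //  ((Q -> S) && (Q && !T)).
  branch 1 (add ((!R || P) == (Q -> R))):
    ((!R || P) == (Q -> R)): β-rule — branch into (!R || P), (Q -> R)  //  !(!R || P), !(Q -> R).
      branch 1.1 (add (!R || P), (Q -> R)):
        (!R || P): β-rule — branch into !R  //  P.
          branch 1.1.1 (add !R):
            (Q -> R): β-rule — branch into !Q  //  R.
              branch 1.1.1.1 (add !Q):
                ○ open, literals {Q=0, R=0}.
              branch 1.1.1.2 (add R):
                × closes — contains both R and !R.
          branch 1.1.2 (add P):
            (Q -> R): β-rule — branch into !Q  //  R.
              branch 1.1.2.1 (add !Q):
                ○ open, literals {P=1, Q=0}.
              branch 1.1.2.2 (add R):
                ○ open, literals {P=1, R=1}.
      branch 1.2 (add !(!R || P), !(Q -> R)):
        !(!R || P): α-rule — add !!R, !P.
        !(Q -> R): α-rule — add Q, !R.
        × closes — contains both R and !R.
  branch 2 (add ((Q -> S) && (Q && !T))):
    ((Q -> S) && (Q && !T)): α-rule — add (Q -> S), (Q && !T).
    (Q && !T): α-rule — add Q, !T.
    (Q -> S): β-rule — branch into !Q  //  S.
      branch 2.1 (add !Q):
        × closes — contains both Q and !Q.
      branch 2.2 (add S):
        ○ open, literals {Q=1, S=1, T=0}.
3 branches closed, 4 open.
Each open branch fixes some atoms; the unmentioned ones are free. Counting distinct full assignments: branch {Q=0, R=0} (S, P, T) contributes 8 new; branch {P=1, Q=0} (R, S, T) contributes 4 new; branch {P=1, R=1} (S, Q, T) contributes 4 new; branch {Q=1, S=1, T=0} (R, P) contributes 3 new. Total: 19.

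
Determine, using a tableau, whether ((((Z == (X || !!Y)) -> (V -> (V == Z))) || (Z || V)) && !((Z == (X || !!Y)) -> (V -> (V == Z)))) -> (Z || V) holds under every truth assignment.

Valid

Assume the negation and expand:
Initial set: {!(((((Z == (X || !!Y)) -> (V -> (V == Z))) || (Z || V)) && !((Z == (X || !!Y)) -> (V -> (V == Z)))) -> (Z || V))}.
!(((((Z == (X || !!Y)) -> (V -> (V == Z))) || (Z || V)) && !((Z == (X || !!Y)) -> (V -> (V == Z)))) -> (Z || V)): α-rule — add ((((Z == (X || !!Y)) -> (V -> (V == Z))) || (Z || V)) && !((Z == (X || !!Y)) -> (V -> (V == Z)))), !(Z || V).
((((Z == (X || !!Y)) -> (V -> (V == Z))) || (Z || V)) && !((Z == (X || !!Y)) -> (V -> (V == Z)))): α-rule — add (((Z == (X || !!Y)) -> (V -> (V == Z))) || (Z || V)), !((Z == (X || !!Y)) -> (V -> (V == Z))).
!(Z || V): α-rule — add !Z, !V.
!((Z == (X || !!Y)) -> (V -> (V == Z))): α-rule — add (Z == (X || !!Y)), !(V -> (V == Z)).
!(V -> (V == Z)): α-rule — add V, !(V == Z).
× closes — contains both V and !V.
All 1 branch closes.
Every branch closed, so the negation is unsatisfiable and the formula is valid.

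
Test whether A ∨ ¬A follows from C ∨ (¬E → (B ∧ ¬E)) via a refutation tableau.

Initial set: {(C ∨ (¬E → (B ∧ ¬E))); ¬(A ∨ ¬A)}.
¬(A ∨ ¬A): α-rule — add ¬A, ¬¬A.
× closes — contains both A and ¬A.
All 1 branch closes.
Every branch closed, so the premises entail the conclusion.

Yes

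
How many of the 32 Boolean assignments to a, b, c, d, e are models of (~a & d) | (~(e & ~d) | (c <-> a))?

Initial set: {((~a & d) | (~(e & ~d) | (c <-> a)))}.
((~a & d) | (~(e & ~d) | (c <-> a))): β-rule — branch into (~a & d)  //  (~(e & ~d) | (c <-> a)).
  branch 1 (add (~a & d)):
    (~a & d): α-rule — add ~a, d.
    ○ open, literals {a=0, d=1}.
  branch 2 (add (~(e & ~d) | (c <-> a))):
    (~(e & ~d) | (c <-> a)): β-rule — branch into ~(e & ~d)  //  (c <-> a).
      branch 2.1 (add ~(e & ~d)):
        ~(e & ~d): β-rule — branch into ~e  //  ~~d.
          branch 2.1.1 (add ~e):
            ○ open, literals {e=0}.
          branch 2.1.2 (add ~~d):
            ○ open, literals {d=1}.
      branch 2.2 (add (c <-> a)):
        (c <-> a): β-rule — branch into c, a  //  ~c, ~a.
          branch 2.2.1 (add c, a):
            ○ open, literals {a=1, c=1}.
          branch 2.2.2 (add ~c, ~a):
            ○ open, literals {a=0, c=0}.
0 branches closed, 5 open.
Each open branch fixes some atoms; the unmentioned ones are free. Counting distinct full assignments: branch {a=0, d=1} (b, c, e) contributes 8 new; branch {e=0} (a, b, c, d) contributes 12 new; branch {d=1} (a, b, c, e) contributes 4 new; branch {a=1, c=1} (b, d, e) contributes 2 new; branch {a=0, c=0} (b, d, e) contributes 2 new. Total: 28.

28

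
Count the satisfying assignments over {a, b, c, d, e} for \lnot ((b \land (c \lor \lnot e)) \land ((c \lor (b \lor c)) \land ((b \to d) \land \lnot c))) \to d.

16

Initial set: {(\lnot ((b \land (c \lor \lnot e)) \land ((c \lor (b \lor c)) \land ((b \to d) \land \lnot c))) \to d)}.
(\lnot ((b \land (c \lor \lnot e)) \land ((c \lor (b \lor c)) \land ((b \to d) \land \lnot c))) \to d): β-rule — branch into \lnot \lnot ((b \land (c \lor \lnot e)) \land ((c \lor (b \lor c)) \land ((b \to d) \land \lnot c)))  //  d.
  branch 1 (add \lnot \lnot ((b \land (c \lor \lnot e)) \land ((c \lor (b \lor c)) \land ((b \to d) \land \lnot c)))):
    \lnot \lnot ((b \land (c \lor \lnot e)) \land ((c \lor (b \lor c)) \land ((b \to d) \land \lnot c))): α-rule — add (b \land (c \lor \lnot e)), ((c \lor (b \lor c)) \land ((b \to d) \land \lnot c)).
    (b \land (c \lor \lnot e)): α-rule — add b, (c \lor \lnot e).
    ((c \lor (b \lor c)) \land ((b \to d) \land \lnot c)): α-rule — add (c \lor (b \lor c)), ((b \to d) \land \lnot c).
    ((b \to d) \land \lnot c): α-rule — add (b \to d), \lnot c.
    (c \lor \lnot e): β-rule — branch into c  //  \lnot e.
      branch 1.1 (add c):
        × closes — contains both c and \lnot c.
      branch 1.2 (add \lnot e):
        (c \lor (b \lor c)): β-rule — branch into c  //  (b \lor c).
          branch 1.2.1 (add c):
            × closes — contains both c and \lnot c.
          branch 1.2.2 (add (b \lor c)):
            (b \to d): β-rule — branch into \lnot b  //  d.
              branch 1.2.2.1 (add \lnot b):
                × closes — contains both b and \lnot b.
              branch 1.2.2.2 (add d):
                (b \lor c): β-rule — branch into b  //  c.
                  branch 1.2.2.2.1 (add b):
                    ○ open, literals {b=true, c=false, d=true, e=false}.
                  branch 1.2.2.2.2 (add c):
                    × closes — contains both c and \lnot c.
  branch 2 (add d):
    ○ open, literals {d=true}.
4 branches closed, 2 open.
Each open branch fixes some atoms; the unmentioned ones are free. Counting distinct full assignments: branch {b=true, c=false, d=true, e=false} (a) contributes 2 new; branch {d=true} (a, b, c, e) contributes 14 new. Total: 16.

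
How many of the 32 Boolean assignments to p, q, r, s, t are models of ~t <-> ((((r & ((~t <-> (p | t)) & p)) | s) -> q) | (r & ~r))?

15

Initial set: {T (~t <-> ((((r & ((~t <-> (p | t)) & p)) | s) -> q) | (r & ~r)))}.
T (~t <-> ((((r & ((~t <-> (p | t)) & p)) | s) -> q) | (r & ~r))): β-rule — branch into T ~t, T ((((r & ((~t <-> (p | t)) & p)) | s) -> q) | (r & ~r))  //  F ~t, F ((((r & ((~t <-> (p | t)) & p)) | s) -> q) | (r & ~r)).
  branch 1 (add T ~t, T ((((r & ((~t <-> (p | t)) & p)) | s) -> q) | (r & ~r))):
    T ((((r & ((~t <-> (p | t)) & p)) | s) -> q) | (r & ~r)): β-rule — branch into T (((r & ((~t <-> (p | t)) & p)) | s) -> q)  //  T (r & ~r).
      branch 1.1 (add T (((r & ((~t <-> (p | t)) & p)) | s) -> q)):
        T (((r & ((~t <-> (p | t)) & p)) | s) -> q): β-rule — branch into F ((r & ((~t <-> (p | t)) & p)) | s)  //  T q.
          branch 1.1.1 (add F ((r & ((~t <-> (p | t)) & p)) | s)):
            F ((r & ((~t <-> (p | t)) & p)) | s): α-rule — add F (r & ((~t <-> (p | t)) & p)), F s.
            F (r & ((~t <-> (p | t)) & p)): β-rule — branch into F r  //  F ((~t <-> (p | t)) & p).
              branch 1.1.1.1 (add F r):
                ○ open, literals {r=0, s=0, t=0}.
              branch 1.1.1.2 (add F ((~t <-> (p | t)) & p)):
                F ((~t <-> (p | t)) & p): β-rule — branch into F (~t <-> (p | t))  //  F p.
                  branch 1.1.1.2.1 (add F (~t <-> (p | t))):
                    F (~t <-> (p | t)): β-rule — branch into T ~t, F (p | t)  //  F ~t, T (p | t).
                      branch 1.1.1.2.1.1 (add T ~t, F (p | t)):
                        F (p | t): α-rule — add F p, F t.
                        ○ open, literals {p=0, s=0, t=0}.
                      branch 1.1.1.2.1.2 (add F ~t, T (p | t)):
                        × closes — contains both t and ~t.
                  branch 1.1.1.2.2 (add F p):
                    ○ open, literals {p=0, s=0, t=0}.
          branch 1.1.2 (add T q):
            ○ open, literals {q=1, t=0}.
      branch 1.2 (add T (r & ~r)):
        T (r & ~r): α-rule — add T r, T ~r.
        × closes — contains both r and ~r.
  branch 2 (add F ~t, F ((((r & ((~t <-> (p | t)) & p)) | s) -> q) | (r & ~r))):
    F ((((r & ((~t <-> (p | t)) & p)) | s) -> q) | (r & ~r)): α-rule — add F (((r & ((~t <-> (p | t)) & p)) | s) -> q), F (r & ~r).
    F (((r & ((~t <-> (p | t)) & p)) | s) -> q): α-rule — add T ((r & ((~t <-> (p | t)) & p)) | s), F q.
    F (r & ~r): β-rule — branch into F r  //  F ~r.
      branch 2.1 (add F r):
        T ((r & ((~t <-> (p | t)) & p)) | s): β-rule — branch into T (r & ((~t <-> (p | t)) & p))  //  T s.
          branch 2.1.1 (add T (r & ((~t <-> (p | t)) & p))):
            T (r & ((~t <-> (p | t)) & p)): α-rule — add T r, T ((~t <-> (p | t)) & p).
            × closes — contains both r and ~r.
          branch 2.1.2 (add T s):
            ○ open, literals {q=0, r=0, s=1, t=1}.
      branch 2.2 (add F ~r):
        T ((r & ((~t <-> (p | t)) & p)) | s): β-rule — branch into T (r & ((~t <-> (p | t)) & p))  //  T s.
          branch 2.2.1 (add T (r & ((~t <-> (p | t)) & p))):
            T (r & ((~t <-> (p | t)) & p)): α-rule — add T r, T ((~t <-> (p | t)) & p).
            T ((~t <-> (p | t)) & p): α-rule — add T (~t <-> (p | t)), T p.
            T (~t <-> (p | t)): β-rule — branch into T ~t, T (p | t)  //  F ~t, F (p | t).
              branch 2.2.1.1 (add T ~t, T (p | t)):
                × closes — contains both t and ~t.
              branch 2.2.1.2 (add F ~t, F (p | t)):
                F (p | t): α-rule — add F p, F t.
                × closes — contains both p and ~p.
          branch 2.2.2 (add T s):
            ○ open, literals {q=0, r=1, s=1, t=1}.
5 branches closed, 6 open.
Each open branch fixes some atoms; the unmentioned ones are free. Counting distinct full assignments: branch {r=0, s=0, t=0} (p, q) contributes 4 new; branch {p=0, s=0, t=0} (q, r) contributes 2 new; branch {p=0, s=0, t=0} (q, r) contributes 0 new; branch {q=1, t=0} (p, r, s) contributes 5 new; branch {q=0, r=0, s=1, t=1} (p) contributes 2 new; branch {q=0, r=1, s=1, t=1} (p) contributes 2 new. Total: 15.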